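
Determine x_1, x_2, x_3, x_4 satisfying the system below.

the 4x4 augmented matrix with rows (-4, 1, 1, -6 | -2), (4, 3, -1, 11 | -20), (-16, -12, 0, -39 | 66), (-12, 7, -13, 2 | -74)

(3, -3, 1, -2)

Forward elimination on [A|b]:
R2 <- R2 - (-1)*R1:  [   0    4    0    5  -22 ]
R3 <- R3 - (4)*R1:  [   0  -16   -4  -15   74 ]
R4 <- R4 - (3)*R1:  [   0    4  -16   20  -68 ]
R3 <- R3 - (-4)*R2:  [   0    0   -4    5  -14 ]
R4 <- R4 - (1)*R2:  [   0    0  -16   15  -46 ]
R4 <- R4 - (4)*R3:  [  0   0   0  -5  10 ]
Row echelon form:
[ -4  1   1  -6  |   -2 ]
[  0  4   0   5  |  -22 ]
[  0  0  -4   5  |  -14 ]
[  0  0   0  -5  |   10 ]
Back-substitution:
x_4 = (10) / -5 = -2
x_3 = (-14 - (5)*(-2)) / -4 = 1
x_2 = (-22 - (5)*(-2)) / 4 = -3
x_1 = (-2 - (1)*(-3) - (1)*(1) - (-6)*(-2)) / -4 = 3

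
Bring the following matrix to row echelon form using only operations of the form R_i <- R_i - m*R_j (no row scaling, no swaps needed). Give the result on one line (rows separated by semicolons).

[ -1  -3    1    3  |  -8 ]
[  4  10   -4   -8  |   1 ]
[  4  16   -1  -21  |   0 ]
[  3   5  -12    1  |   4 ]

REF = [-1 -3 1 3 -8; 0 -2 0 4 -31; 0 0 3 -1 -94; 0 0 0 -1 -240]

Forward elimination:
R2 <- R2 - (-4)*R1:  [   0   -2    0    4  -31 ]
R3 <- R3 - (-4)*R1:  [   0    4    3   -9  -32 ]
R4 <- R4 - (-3)*R1:  [   0   -4   -9   10  -20 ]
R3 <- R3 - (-2)*R2:  [   0    0    3   -1  -94 ]
R4 <- R4 - (2)*R2:  [  0   0  -9   2  42 ]
R4 <- R4 - (-3)*R3:  [    0     0     0    -1  -240 ]
Row echelon form:
[ -1  -3  1   3  |    -8 ]
[  0  -2  0   4  |   -31 ]
[  0   0  3  -1  |   -94 ]
[  0   0  0  -1  |  -240 ]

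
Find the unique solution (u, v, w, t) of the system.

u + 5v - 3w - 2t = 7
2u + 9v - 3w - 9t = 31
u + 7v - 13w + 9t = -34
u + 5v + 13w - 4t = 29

(-1, 1, 1, -3)

Forward elimination on [A|b]:
R2 <- R2 - (2)*R1:  [  0  -1   3  -5  17 ]
R3 <- R3 - (1)*R1:  [   0    2  -10   11  -41 ]
R4 <- R4 - (1)*R1:  [  0   0  16  -2  22 ]
R3 <- R3 - (-2)*R2:  [  0   0  -4   1  -7 ]
R4 <- R4 - (-4)*R3:  [  0   0   0   2  -6 ]
Row echelon form:
[ 1   5  -3  -2  |   7 ]
[ 0  -1   3  -5  |  17 ]
[ 0   0  -4   1  |  -7 ]
[ 0   0   0   2  |  -6 ]
Back-substitution:
t = (-6) / 2 = -3
w = (-7 - (1)*(-3)) / -4 = 1
v = (17 - (3)*(1) - (-5)*(-3)) / -1 = 1
u = (7 - (5)*(1) - (-3)*(1) - (-2)*(-3)) / 1 = -1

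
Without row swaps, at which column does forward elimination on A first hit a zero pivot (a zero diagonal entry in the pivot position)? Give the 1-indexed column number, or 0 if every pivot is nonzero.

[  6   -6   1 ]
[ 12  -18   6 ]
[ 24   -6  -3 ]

Naive forward elimination:
R2 <- R2 - (2)*R1:  [  0  -6   4 ]
R3 <- R3 - (4)*R1:  [  0  18  -7 ]
R3 <- R3 - (-3)*R2:  [ 0  0  5 ]
All pivots nonzero; naive elimination completes without hitting a zero pivot.

first zero-pivot column = 0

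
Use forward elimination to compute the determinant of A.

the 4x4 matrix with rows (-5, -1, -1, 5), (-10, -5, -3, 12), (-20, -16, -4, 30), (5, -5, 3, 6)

Forward elimination:
R2 <- R2 - (2)*R1:  [  0  -3  -1   2 ]
R3 <- R3 - (4)*R1:  [   0  -12    0   10 ]
R4 <- R4 - (-1)*R1:  [  0  -6   2  11 ]
R3 <- R3 - (4)*R2:  [ 0  0  4  2 ]
R4 <- R4 - (2)*R2:  [ 0  0  4  7 ]
R4 <- R4 - (1)*R3:  [ 0  0  0  5 ]
Upper-triangular form:
[ -5  -1  -1  5 ]
[  0  -3  -1  2 ]
[  0   0   4  2 ]
[  0   0   0  5 ]
det(A) = (-1)^0 * (-5) * (-3) * (4) * (5) = 300  (0 row swaps -> sign +1)

det(A) = 300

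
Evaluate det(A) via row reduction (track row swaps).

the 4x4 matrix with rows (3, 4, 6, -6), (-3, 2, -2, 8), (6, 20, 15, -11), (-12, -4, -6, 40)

det(A) = -540

Forward elimination:
R2 <- R2 - (-1)*R1:  [ 0  6  4  2 ]
R3 <- R3 - (2)*R1:  [  0  12   3   1 ]
R4 <- R4 - (-4)*R1:  [  0  12  18  16 ]
R3 <- R3 - (2)*R2:  [  0   0  -5  -3 ]
R4 <- R4 - (2)*R2:  [  0   0  10  12 ]
R4 <- R4 - (-2)*R3:  [ 0  0  0  6 ]
Upper-triangular form:
[ 3  4   6  -6 ]
[ 0  6   4   2 ]
[ 0  0  -5  -3 ]
[ 0  0   0   6 ]
det(A) = (-1)^0 * (3) * (6) * (-5) * (6) = -540  (0 row swaps -> sign +1)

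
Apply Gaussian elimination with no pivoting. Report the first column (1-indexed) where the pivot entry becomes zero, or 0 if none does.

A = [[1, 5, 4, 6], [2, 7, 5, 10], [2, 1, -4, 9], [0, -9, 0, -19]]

first zero-pivot column = 0

Naive forward elimination:
R2 <- R2 - (2)*R1:  [  0  -3  -3  -2 ]
R3 <- R3 - (2)*R1:  [   0   -9  -12   -3 ]
R3 <- R3 - (3)*R2:  [  0   0  -3   3 ]
R4 <- R4 - (3)*R2:  [   0    0    9  -13 ]
R4 <- R4 - (-3)*R3:  [  0   0   0  -4 ]
All pivots nonzero; naive elimination completes without hitting a zero pivot.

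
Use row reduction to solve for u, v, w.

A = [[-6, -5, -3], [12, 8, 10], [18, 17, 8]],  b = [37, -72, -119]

Forward elimination on [A|b]:
R2 <- R2 - (-2)*R1:  [  0  -2   4   2 ]
R3 <- R3 - (-3)*R1:  [  0   2  -1  -8 ]
R3 <- R3 - (-1)*R2:  [  0   0   3  -6 ]
Row echelon form:
[ -6  -5  -3  |  37 ]
[  0  -2   4  |   2 ]
[  0   0   3  |  -6 ]
Back-substitution:
w = (-6) / 3 = -2
v = (2 - (4)*(-2)) / -2 = -5
u = (37 - (-5)*(-5) - (-3)*(-2)) / -6 = -1

(-1, -5, -2)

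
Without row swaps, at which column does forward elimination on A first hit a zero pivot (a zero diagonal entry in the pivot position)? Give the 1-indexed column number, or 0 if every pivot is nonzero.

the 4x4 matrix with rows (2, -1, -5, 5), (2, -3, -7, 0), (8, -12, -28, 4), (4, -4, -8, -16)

Naive forward elimination:
R2 <- R2 - (1)*R1:  [  0  -2  -2  -5 ]
R3 <- R3 - (4)*R1:  [   0   -8   -8  -16 ]
R4 <- R4 - (2)*R1:  [   0   -2    2  -26 ]
R3 <- R3 - (4)*R2:  [ 0  0  0  4 ]
R4 <- R4 - (1)*R2:  [   0    0    4  -21 ]
Matrix at this point:
[ 2  -1  -5    5 ]
[ 0  -2  -2   -5 ]
[ 0   0   0    4 ]
[ 0   0   4  -21 ]
Pivot entry (3,3) is zero but row 4 has 4 in column 3 -> naive elimination stops; a row interchange (e.g. R3 <-> R4) would be required here.

first zero-pivot column = 3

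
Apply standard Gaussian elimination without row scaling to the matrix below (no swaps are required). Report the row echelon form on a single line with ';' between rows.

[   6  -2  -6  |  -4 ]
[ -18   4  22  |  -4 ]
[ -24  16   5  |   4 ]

Forward elimination:
R2 <- R2 - (-3)*R1:  [   0   -2    4  -16 ]
R3 <- R3 - (-4)*R1:  [   0    8  -19  -12 ]
R3 <- R3 - (-4)*R2:  [   0    0   -3  -76 ]
Row echelon form:
[ 6  -2  -6  |   -4 ]
[ 0  -2   4  |  -16 ]
[ 0   0  -3  |  -76 ]

REF = [6 -2 -6 -4; 0 -2 4 -16; 0 0 -3 -76]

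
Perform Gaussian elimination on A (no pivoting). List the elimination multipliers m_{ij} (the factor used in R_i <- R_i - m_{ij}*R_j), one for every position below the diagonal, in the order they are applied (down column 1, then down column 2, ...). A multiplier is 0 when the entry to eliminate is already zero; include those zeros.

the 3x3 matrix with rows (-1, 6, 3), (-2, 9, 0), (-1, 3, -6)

multipliers: 2, 1, 1

Forward elimination:
R2 <- R2 - (2)*R1:  [  0  -3  -6 ]
R3 <- R3 - (1)*R1:  [  0  -3  -9 ]
R3 <- R3 - (1)*R2:  [  0   0  -3 ]
Multipliers (in order of application): m_{21} = 2, m_{31} = 1, m_{32} = 1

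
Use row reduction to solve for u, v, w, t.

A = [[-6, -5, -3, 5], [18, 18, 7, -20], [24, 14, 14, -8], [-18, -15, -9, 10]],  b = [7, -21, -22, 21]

(2, -2, -3, 0)

Forward elimination on [A|b]:
R2 <- R2 - (-3)*R1:  [  0   3  -2  -5   0 ]
R3 <- R3 - (-4)*R1:  [  0  -6   2  12   6 ]
R4 <- R4 - (3)*R1:  [  0   0   0  -5   0 ]
R3 <- R3 - (-2)*R2:  [  0   0  -2   2   6 ]
Row echelon form:
[ -6  -5  -3   5  |  7 ]
[  0   3  -2  -5  |  0 ]
[  0   0  -2   2  |  6 ]
[  0   0   0  -5  |  0 ]
Back-substitution:
t = (0) / -5 = 0
w = (6 - (2)*(0)) / -2 = -3
v = (0 - (-2)*(-3) - (-5)*(0)) / 3 = -2
u = (7 - (-5)*(-2) - (-3)*(-3) - (5)*(0)) / -6 = 2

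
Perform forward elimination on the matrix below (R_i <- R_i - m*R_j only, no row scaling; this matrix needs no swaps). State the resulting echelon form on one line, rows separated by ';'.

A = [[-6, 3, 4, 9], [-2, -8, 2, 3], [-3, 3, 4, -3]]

Forward elimination:
R2 <- R2 - (1/3)*R1:  [   0   -9  2/3    0 ]
R3 <- R3 - (1/2)*R1:  [     0    3/2      2  -15/2 ]
R3 <- R3 - (-1/6)*R2:  [     0      0   19/9  -15/2 ]
Row echelon form:
[ -6   3     4      9 ]
[  0  -9   2/3      0 ]
[  0   0  19/9  -15/2 ]

REF = [-6 3 4 9; 0 -9 2/3 0; 0 0 19/9 -15/2]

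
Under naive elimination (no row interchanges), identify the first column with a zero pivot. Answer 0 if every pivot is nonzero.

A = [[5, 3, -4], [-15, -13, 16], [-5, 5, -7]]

Naive forward elimination:
R2 <- R2 - (-3)*R1:  [  0  -4   4 ]
R3 <- R3 - (-1)*R1:  [   0    8  -11 ]
R3 <- R3 - (-2)*R2:  [  0   0  -3 ]
All pivots nonzero; naive elimination completes without hitting a zero pivot.

first zero-pivot column = 0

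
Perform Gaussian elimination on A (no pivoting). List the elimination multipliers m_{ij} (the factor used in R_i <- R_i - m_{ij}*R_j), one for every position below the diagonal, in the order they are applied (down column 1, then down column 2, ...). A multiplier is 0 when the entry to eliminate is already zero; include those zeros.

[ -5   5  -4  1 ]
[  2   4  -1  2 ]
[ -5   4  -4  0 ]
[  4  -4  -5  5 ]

Forward elimination:
R2 <- R2 - (-2/5)*R1:  [     0      6  -13/5   12/5 ]
R3 <- R3 - (1)*R1:  [  0  -1   0  -1 ]
R4 <- R4 - (-4/5)*R1:  [     0      0  -41/5   29/5 ]
R3 <- R3 - (-1/6)*R2:  [      0       0  -13/30    -3/5 ]
R4: entry in column 2 is already 0 -> m_{42} = 0 (no row operation needed)
R4 <- R4 - (246/13)*R3:  [      0       0       0  223/13 ]
Multipliers (in order of application): m_{21} = -2/5, m_{31} = 1, m_{41} = -4/5, m_{32} = -1/6, m_{42} = 0, m_{43} = 246/13

multipliers: -2/5, 1, -4/5, -1/6, 0, 246/13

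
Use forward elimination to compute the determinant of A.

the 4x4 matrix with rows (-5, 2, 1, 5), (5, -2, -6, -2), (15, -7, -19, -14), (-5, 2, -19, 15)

Forward elimination:
R2 <- R2 - (-1)*R1:  [  0   0  -5   3 ]
R3 <- R3 - (-3)*R1:  [   0   -1  -16    1 ]
R4 <- R4 - (1)*R1:  [   0    0  -20   10 ]
R2 <-> R3   (pivot in column 2 was zero)
[ -5   2    1   5 ]
[  0  -1  -16   1 ]
[  0   0   -5   3 ]
[  0   0  -20  10 ]
R4 <- R4 - (4)*R3:  [  0   0   0  -2 ]
Upper-triangular form:
[ -5   2    1   5 ]
[  0  -1  -16   1 ]
[  0   0   -5   3 ]
[  0   0    0  -2 ]
det(A) = (-1)^1 * (-5) * (-1) * (-5) * (-2) = -50  (1 row swap -> sign -1)

det(A) = -50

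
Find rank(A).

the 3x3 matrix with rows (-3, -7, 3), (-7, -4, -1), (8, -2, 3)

Row reduction:
R2 <- R2 - (7/3)*R1:  [    0  37/3    -8 ]
R3 <- R3 - (-8/3)*R1:  [     0  -62/3     11 ]
R3 <- R3 - (-62/37)*R2:  [      0       0  -89/37 ]
Row echelon form:
[ -3    -7       3 ]
[  0  37/3      -8 ]
[  0     0  -89/37 ]
Nonzero rows / pivot columns: 3

rank(A) = 3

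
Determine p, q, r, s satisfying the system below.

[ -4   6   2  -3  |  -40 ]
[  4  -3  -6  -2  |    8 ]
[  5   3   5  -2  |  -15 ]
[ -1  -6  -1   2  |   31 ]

(1, -4, 0, 4)

Forward elimination on [A|b]:
R2 <- R2 - (-1)*R1:  [   0    3   -4   -5  -32 ]
R3 <- R3 - (-5/4)*R1:  [     0   21/2   15/2  -23/4    -65 ]
R4 <- R4 - (1/4)*R1:  [     0  -15/2   -3/2   11/4     41 ]
R3 <- R3 - (7/2)*R2:  [    0     0  43/2  47/4    47 ]
R4 <- R4 - (-5/2)*R2:  [     0      0  -23/2  -39/4    -39 ]
R4 <- R4 - (-23/43)*R3:  [       0        0        0  -149/43  -596/43 ]
Row echelon form:
[ -4  6     2       -3  |      -40 ]
[  0  3    -4       -5  |      -32 ]
[  0  0  43/2     47/4  |       47 ]
[  0  0     0  -149/43  |  -596/43 ]
Back-substitution:
s = (-596/43) / (-149/43) = 4
r = (47 - (47/4)*(4)) / (43/2) = 0
q = (-32 - (-4)*(0) - (-5)*(4)) / 3 = -4
p = (-40 - (6)*(-4) - (2)*(0) - (-3)*(4)) / -4 = 1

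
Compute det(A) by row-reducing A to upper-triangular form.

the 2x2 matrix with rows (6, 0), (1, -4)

Forward elimination:
R2 <- R2 - (1/6)*R1:  [  0  -4 ]
Upper-triangular form:
[ 6   0 ]
[ 0  -4 ]
det(A) = (-1)^0 * (6) * (-4) = -24  (0 row swaps -> sign +1)

det(A) = -24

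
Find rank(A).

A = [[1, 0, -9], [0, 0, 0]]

rank(A) = 1

Row reduction:
Row echelon form:
[ 1  0  -9 ]
[ 0  0   0 ]
Nonzero rows / pivot columns: 1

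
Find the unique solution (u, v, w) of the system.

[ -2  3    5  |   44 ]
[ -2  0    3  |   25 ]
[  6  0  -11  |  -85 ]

Forward elimination on [A|b]:
R2 <- R2 - (1)*R1:  [   0   -3   -2  -19 ]
R3 <- R3 - (-3)*R1:  [  0   9   4  47 ]
R3 <- R3 - (-3)*R2:  [   0    0   -2  -10 ]
Row echelon form:
[ -2   3   5  |   44 ]
[  0  -3  -2  |  -19 ]
[  0   0  -2  |  -10 ]
Back-substitution:
w = (-10) / -2 = 5
v = (-19 - (-2)*(5)) / -3 = 3
u = (44 - (3)*(3) - (5)*(5)) / -2 = -5

(-5, 3, 5)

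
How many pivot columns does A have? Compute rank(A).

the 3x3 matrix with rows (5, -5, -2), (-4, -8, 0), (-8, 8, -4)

rank(A) = 3

Row reduction:
R2 <- R2 - (-4/5)*R1:  [    0   -12  -8/5 ]
R3 <- R3 - (-8/5)*R1:  [     0      0  -36/5 ]
Row echelon form:
[ 5   -5     -2 ]
[ 0  -12   -8/5 ]
[ 0    0  -36/5 ]
Nonzero rows / pivot columns: 3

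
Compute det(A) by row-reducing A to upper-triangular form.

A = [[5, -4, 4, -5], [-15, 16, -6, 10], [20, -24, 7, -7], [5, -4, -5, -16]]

det(A) = -120

Forward elimination:
R2 <- R2 - (-3)*R1:  [  0   4   6  -5 ]
R3 <- R3 - (4)*R1:  [  0  -8  -9  13 ]
R4 <- R4 - (1)*R1:  [   0    0   -9  -11 ]
R3 <- R3 - (-2)*R2:  [ 0  0  3  3 ]
R4 <- R4 - (-3)*R3:  [  0   0   0  -2 ]
Upper-triangular form:
[ 5  -4  4  -5 ]
[ 0   4  6  -5 ]
[ 0   0  3   3 ]
[ 0   0  0  -2 ]
det(A) = (-1)^0 * (5) * (4) * (3) * (-2) = -120  (0 row swaps -> sign +1)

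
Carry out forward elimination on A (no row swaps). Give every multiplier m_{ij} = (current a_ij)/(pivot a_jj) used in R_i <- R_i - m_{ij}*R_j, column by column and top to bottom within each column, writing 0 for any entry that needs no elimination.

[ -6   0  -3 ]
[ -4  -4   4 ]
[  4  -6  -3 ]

multipliers: 2/3, -2/3, 3/2

Forward elimination:
R2 <- R2 - (2/3)*R1:  [  0  -4   6 ]
R3 <- R3 - (-2/3)*R1:  [  0  -6  -5 ]
R3 <- R3 - (3/2)*R2:  [   0    0  -14 ]
Multipliers (in order of application): m_{21} = 2/3, m_{31} = -2/3, m_{32} = 3/2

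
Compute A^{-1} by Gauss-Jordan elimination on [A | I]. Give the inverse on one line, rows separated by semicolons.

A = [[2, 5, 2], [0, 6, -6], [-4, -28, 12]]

inverse = [4 29/6 7/4; -1 -4/3 -1/2; -1 -3/2 -1/2]

Gauss-Jordan on [A | I]:
R1 <- (1/2)*R1:  [   1  5/2    1  |  1/2    0    0 ]
R3 <- R3 - (-4)*R1:  [   0  -18   16  |    2    0    1 ]
R2 <- (1/6)*R2:  [   0    1   -1  |    0  1/6    0 ]
R1 <- R1 - (5/2)*R2:  [     1      0    7/2  |    1/2  -5/12      0 ]
R3 <- R3 - (-18)*R2:  [  0   0  -2  |   2   3   1 ]
R3 <- (1/-2)*R3:  [    0     0     1  |    -1  -3/2  -1/2 ]
R1 <- R1 - (7/2)*R3:  [    1     0     0  |     4  29/6   7/4 ]
R2 <- R2 - (-1)*R3:  [    0     1     0  |    -1  -4/3  -1/2 ]
Right block of [I | A^{-1}] is the inverse:
[  4  29/6   7/4 ]
[ -1  -4/3  -1/2 ]
[ -1  -3/2  -1/2 ]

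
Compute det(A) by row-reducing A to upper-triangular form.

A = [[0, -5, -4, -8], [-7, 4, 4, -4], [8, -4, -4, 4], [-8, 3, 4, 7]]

det(A) = -92

Forward elimination:
R1 <-> R2   (pivot in column 1 was zero)
[ -7   4   4  -4 ]
[  0  -5  -4  -8 ]
[  8  -4  -4   4 ]
[ -8   3   4   7 ]
R3 <- R3 - (-8/7)*R1:  [    0   4/7   4/7  -4/7 ]
R4 <- R4 - (8/7)*R1:  [     0  -11/7   -4/7   81/7 ]
R3 <- R3 - (-4/35)*R2:  [      0       0    4/35  -52/35 ]
R4 <- R4 - (11/35)*R2:  [      0       0   24/35  493/35 ]
R4 <- R4 - (6)*R3:  [  0   0   0  23 ]
Upper-triangular form:
[ -7   4     4      -4 ]
[  0  -5    -4      -8 ]
[  0   0  4/35  -52/35 ]
[  0   0     0      23 ]
det(A) = (-1)^1 * (-7) * (-5) * (4/35) * (23) = -92  (1 row swap -> sign -1)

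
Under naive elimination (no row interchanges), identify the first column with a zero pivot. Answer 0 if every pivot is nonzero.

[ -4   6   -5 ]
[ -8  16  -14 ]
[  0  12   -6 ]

first zero-pivot column = 0

Naive forward elimination:
R2 <- R2 - (2)*R1:  [  0   4  -4 ]
R3 <- R3 - (3)*R2:  [ 0  0  6 ]
All pivots nonzero; naive elimination completes without hitting a zero pivot.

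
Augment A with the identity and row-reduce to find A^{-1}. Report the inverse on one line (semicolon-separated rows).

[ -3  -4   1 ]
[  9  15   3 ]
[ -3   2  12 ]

inverse = [58/3 50/9 -3; -13 -11/3 2; 7 2 -1]

Gauss-Jordan on [A | I]:
R1 <- (1/-3)*R1:  [    1   4/3  -1/3  |  -1/3     0     0 ]
R2 <- R2 - (9)*R1:  [ 0  3  6  |  3  1  0 ]
R3 <- R3 - (-3)*R1:  [  0   6  11  |  -1   0   1 ]
R2 <- (1/3)*R2:  [   0    1    2  |    1  1/3    0 ]
R1 <- R1 - (4/3)*R2:  [    1     0    -3  |  -5/3  -4/9     0 ]
R3 <- R3 - (6)*R2:  [  0   0  -1  |  -7  -2   1 ]
R3 <- (1/-1)*R3:  [  0   0   1  |   7   2  -1 ]
R1 <- R1 - (-3)*R3:  [    1     0     0  |  58/3  50/9    -3 ]
R2 <- R2 - (2)*R3:  [     0      1      0  |    -13  -11/3      2 ]
Right block of [I | A^{-1}] is the inverse:
[ 58/3   50/9  -3 ]
[  -13  -11/3   2 ]
[    7      2  -1 ]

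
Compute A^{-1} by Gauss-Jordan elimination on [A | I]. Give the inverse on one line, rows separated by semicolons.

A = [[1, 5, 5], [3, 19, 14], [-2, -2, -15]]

inverse = [257/12 -65/12 25/12; -17/12 5/12 -1/12; -8/3 2/3 -1/3]

Gauss-Jordan on [A | I]:
R2 <- R2 - (3)*R1:  [  0   4  -1  |  -3   1   0 ]
R3 <- R3 - (-2)*R1:  [  0   8  -5  |   2   0   1 ]
R2 <- (1/4)*R2:  [    0     1  -1/4  |  -3/4   1/4     0 ]
R1 <- R1 - (5)*R2:  [    1     0  25/4  |  19/4  -5/4     0 ]
R3 <- R3 - (8)*R2:  [  0   0  -3  |   8  -2   1 ]
R3 <- (1/-3)*R3:  [    0     0     1  |  -8/3   2/3  -1/3 ]
R1 <- R1 - (25/4)*R3:  [      1       0       0  |  257/12  -65/12   25/12 ]
R2 <- R2 - (-1/4)*R3:  [      0       1       0  |  -17/12    5/12   -1/12 ]
Right block of [I | A^{-1}] is the inverse:
[ 257/12  -65/12  25/12 ]
[ -17/12    5/12  -1/12 ]
[   -8/3     2/3   -1/3 ]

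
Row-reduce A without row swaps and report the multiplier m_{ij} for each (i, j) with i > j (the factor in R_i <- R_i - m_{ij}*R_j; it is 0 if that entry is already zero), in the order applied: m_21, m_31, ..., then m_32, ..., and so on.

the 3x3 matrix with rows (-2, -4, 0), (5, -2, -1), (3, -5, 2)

Forward elimination:
R2 <- R2 - (-5/2)*R1:  [   0  -12   -1 ]
R3 <- R3 - (-3/2)*R1:  [   0  -11    2 ]
R3 <- R3 - (11/12)*R2:  [     0      0  35/12 ]
Multipliers (in order of application): m_{21} = -5/2, m_{31} = -3/2, m_{32} = 11/12

multipliers: -5/2, -3/2, 11/12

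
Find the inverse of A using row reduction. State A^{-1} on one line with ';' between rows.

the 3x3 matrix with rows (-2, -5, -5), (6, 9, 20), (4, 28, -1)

inverse = [-569/48 -145/48 -55/48; 43/24 11/24 5/24; 11/4 3/4 1/4]

Gauss-Jordan on [A | I]:
R1 <- (1/-2)*R1:  [    1   5/2   5/2  |  -1/2     0     0 ]
R2 <- R2 - (6)*R1:  [  0  -6   5  |   3   1   0 ]
R3 <- R3 - (4)*R1:  [   0   18  -11  |    2    0    1 ]
R2 <- (1/-6)*R2:  [    0     1  -5/6  |  -1/2  -1/6     0 ]
R1 <- R1 - (5/2)*R2:  [     1      0  55/12  |    3/4   5/12      0 ]
R3 <- R3 - (18)*R2:  [  0   0   4  |  11   3   1 ]
R3 <- (1/4)*R3:  [    0     0     1  |  11/4   3/4   1/4 ]
R1 <- R1 - (55/12)*R3:  [       1        0        0  |  -569/48  -145/48   -55/48 ]
R2 <- R2 - (-5/6)*R3:  [     0      1      0  |  43/24  11/24   5/24 ]
Right block of [I | A^{-1}] is the inverse:
[ -569/48  -145/48  -55/48 ]
[   43/24    11/24    5/24 ]
[    11/4      3/4     1/4 ]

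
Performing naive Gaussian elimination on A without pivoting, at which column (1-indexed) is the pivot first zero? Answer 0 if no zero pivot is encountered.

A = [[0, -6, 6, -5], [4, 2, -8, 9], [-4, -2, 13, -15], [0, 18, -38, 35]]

Naive forward elimination:
Pivot entry (1,1) is zero but row 2 has 4 in column 1 -> naive elimination stops; a row interchange (e.g. R1 <-> R2) would be required here.

first zero-pivot column = 1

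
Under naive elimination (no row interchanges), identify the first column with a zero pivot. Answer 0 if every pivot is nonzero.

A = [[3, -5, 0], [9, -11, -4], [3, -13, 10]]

first zero-pivot column = 0

Naive forward elimination:
R2 <- R2 - (3)*R1:  [  0   4  -4 ]
R3 <- R3 - (1)*R1:  [  0  -8  10 ]
R3 <- R3 - (-2)*R2:  [ 0  0  2 ]
All pivots nonzero; naive elimination completes without hitting a zero pivot.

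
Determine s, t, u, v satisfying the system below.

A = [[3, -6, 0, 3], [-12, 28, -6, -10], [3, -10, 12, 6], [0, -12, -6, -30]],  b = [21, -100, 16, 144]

Forward elimination on [A|b]:
R2 <- R2 - (-4)*R1:  [   0    4   -6    2  -16 ]
R3 <- R3 - (1)*R1:  [  0  -4  12   3  -5 ]
R3 <- R3 - (-1)*R2:  [   0    0    6    5  -21 ]
R4 <- R4 - (-3)*R2:  [   0    0  -24  -24   96 ]
R4 <- R4 - (-4)*R3:  [  0   0   0  -4  12 ]
Row echelon form:
[ 3  -6   0   3  |   21 ]
[ 0   4  -6   2  |  -16 ]
[ 0   0   6   5  |  -21 ]
[ 0   0   0  -4  |   12 ]
Back-substitution:
v = (12) / -4 = -3
u = (-21 - (5)*(-3)) / 6 = -1
t = (-16 - (-6)*(-1) - (2)*(-3)) / 4 = -4
s = (21 - (-6)*(-4) - (3)*(-3)) / 3 = 2

(2, -4, -1, -3)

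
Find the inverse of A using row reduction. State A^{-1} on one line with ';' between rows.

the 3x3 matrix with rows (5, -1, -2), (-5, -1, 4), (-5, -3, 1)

inverse = [11/50 7/50 -3/25; -3/10 -1/10 -1/5; 1/5 2/5 -1/5]

Gauss-Jordan on [A | I]:
R1 <- (1/5)*R1:  [    1  -1/5  -2/5  |   1/5     0     0 ]
R2 <- R2 - (-5)*R1:  [  0  -2   2  |   1   1   0 ]
R3 <- R3 - (-5)*R1:  [  0  -4  -1  |   1   0   1 ]
R2 <- (1/-2)*R2:  [    0     1    -1  |  -1/2  -1/2     0 ]
R1 <- R1 - (-1/5)*R2:  [     1      0   -3/5  |   1/10  -1/10      0 ]
R3 <- R3 - (-4)*R2:  [  0   0  -5  |  -1  -2   1 ]
R3 <- (1/-5)*R3:  [    0     0     1  |   1/5   2/5  -1/5 ]
R1 <- R1 - (-3/5)*R3:  [     1      0      0  |  11/50   7/50  -3/25 ]
R2 <- R2 - (-1)*R3:  [     0      1      0  |  -3/10  -1/10   -1/5 ]
Right block of [I | A^{-1}] is the inverse:
[ 11/50   7/50  -3/25 ]
[ -3/10  -1/10   -1/5 ]
[   1/5    2/5   -1/5 ]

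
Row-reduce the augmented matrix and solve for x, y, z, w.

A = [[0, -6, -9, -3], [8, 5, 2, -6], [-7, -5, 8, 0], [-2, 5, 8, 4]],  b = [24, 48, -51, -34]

Forward elimination on [A|b]:
R1 <-> R2   (pivot in column 1 was zero)
[  8   5   2  -6   48 ]
[  0  -6  -9  -3   24 ]
[ -7  -5   8   0  -51 ]
[ -2   5   8   4  -34 ]
R3 <- R3 - (-7/8)*R1:  [     0   -5/8   39/4  -21/4     -9 ]
R4 <- R4 - (-1/4)*R1:  [    0  25/4  17/2   5/2   -22 ]
R3 <- R3 - (5/48)*R2:  [      0       0  171/16  -79/16   -23/2 ]
R4 <- R4 - (-25/24)*R2:  [    0     0  -7/8  -5/8     3 ]
R4 <- R4 - (-14/171)*R3:  [        0         0         0  -176/171   352/171 ]
Row echelon form:
[ 8   5       2        -6  |       48 ]
[ 0  -6      -9        -3  |       24 ]
[ 0   0  171/16    -79/16  |    -23/2 ]
[ 0   0       0  -176/171  |  352/171 ]
Back-substitution:
w = (352/171) / (-176/171) = -2
z = (-23/2 - (-79/16)*(-2)) / (171/16) = -2
y = (24 - (-9)*(-2) - (-3)*(-2)) / -6 = 0
x = (48 - (5)*(0) - (2)*(-2) - (-6)*(-2)) / 8 = 5

(5, 0, -2, -2)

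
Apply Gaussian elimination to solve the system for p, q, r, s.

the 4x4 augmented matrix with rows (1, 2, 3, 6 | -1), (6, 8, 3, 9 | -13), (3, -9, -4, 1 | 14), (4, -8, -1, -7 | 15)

(0, -2, 1, 0)

Forward elimination on [A|b]:
R2 <- R2 - (6)*R1:  [   0   -4  -15  -27   -7 ]
R3 <- R3 - (3)*R1:  [   0  -15  -13  -17   17 ]
R4 <- R4 - (4)*R1:  [   0  -16  -13  -31   19 ]
R3 <- R3 - (15/4)*R2:  [     0      0  173/4  337/4  173/4 ]
R4 <- R4 - (4)*R2:  [  0   0  47  77  47 ]
R4 <- R4 - (188/173)*R3:  [         0          0          0  -2518/173          0 ]
Row echelon form:
[ 1   2      3          6  |     -1 ]
[ 0  -4    -15        -27  |     -7 ]
[ 0   0  173/4      337/4  |  173/4 ]
[ 0   0      0  -2518/173  |      0 ]
Back-substitution:
s = (0) / (-2518/173) = 0
r = (173/4 - (337/4)*(0)) / (173/4) = 1
q = (-7 - (-15)*(1) - (-27)*(0)) / -4 = -2
p = (-1 - (2)*(-2) - (3)*(1) - (6)*(0)) / 1 = 0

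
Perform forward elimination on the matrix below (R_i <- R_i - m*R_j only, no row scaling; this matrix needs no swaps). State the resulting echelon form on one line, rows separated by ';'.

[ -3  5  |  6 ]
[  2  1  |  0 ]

Forward elimination:
R2 <- R2 - (-2/3)*R1:  [    0  13/3     4 ]
Row echelon form:
[ -3     5  |  6 ]
[  0  13/3  |  4 ]

REF = [-3 5 6; 0 13/3 4]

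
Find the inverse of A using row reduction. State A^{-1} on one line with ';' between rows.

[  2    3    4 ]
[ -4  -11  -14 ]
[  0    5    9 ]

inverse = [29/30 7/30 -1/15; -6/5 -3/5 -2/5; 2/3 1/3 1/3]

Gauss-Jordan on [A | I]:
R1 <- (1/2)*R1:  [   1  3/2    2  |  1/2    0    0 ]
R2 <- R2 - (-4)*R1:  [  0  -5  -6  |   2   1   0 ]
R2 <- (1/-5)*R2:  [    0     1   6/5  |  -2/5  -1/5     0 ]
R1 <- R1 - (3/2)*R2:  [     1      0    1/5  |  11/10   3/10      0 ]
R3 <- R3 - (5)*R2:  [ 0  0  3  |  2  1  1 ]
R3 <- (1/3)*R3:  [   0    0    1  |  2/3  1/3  1/3 ]
R1 <- R1 - (1/5)*R3:  [     1      0      0  |  29/30   7/30  -1/15 ]
R2 <- R2 - (6/5)*R3:  [    0     1     0  |  -6/5  -3/5  -2/5 ]
Right block of [I | A^{-1}] is the inverse:
[ 29/30  7/30  -1/15 ]
[  -6/5  -3/5   -2/5 ]
[   2/3   1/3    1/3 ]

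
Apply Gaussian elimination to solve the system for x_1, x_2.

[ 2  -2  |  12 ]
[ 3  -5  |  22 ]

Forward elimination on [A|b]:
R2 <- R2 - (3/2)*R1:  [  0  -2   4 ]
Row echelon form:
[ 2  -2  |  12 ]
[ 0  -2  |   4 ]
Back-substitution:
x_2 = (4) / -2 = -2
x_1 = (12 - (-2)*(-2)) / 2 = 4

(4, -2)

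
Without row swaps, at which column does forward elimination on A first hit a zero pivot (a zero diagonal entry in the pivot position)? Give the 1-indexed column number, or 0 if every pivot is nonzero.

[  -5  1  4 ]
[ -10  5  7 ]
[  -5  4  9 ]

first zero-pivot column = 0

Naive forward elimination:
R2 <- R2 - (2)*R1:  [  0   3  -1 ]
R3 <- R3 - (1)*R1:  [ 0  3  5 ]
R3 <- R3 - (1)*R2:  [ 0  0  6 ]
All pivots nonzero; naive elimination completes without hitting a zero pivot.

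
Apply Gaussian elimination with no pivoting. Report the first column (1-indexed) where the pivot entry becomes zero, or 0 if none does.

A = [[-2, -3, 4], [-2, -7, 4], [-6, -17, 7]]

Naive forward elimination:
R2 <- R2 - (1)*R1:  [  0  -4   0 ]
R3 <- R3 - (3)*R1:  [  0  -8  -5 ]
R3 <- R3 - (2)*R2:  [  0   0  -5 ]
All pivots nonzero; naive elimination completes without hitting a zero pivot.

first zero-pivot column = 0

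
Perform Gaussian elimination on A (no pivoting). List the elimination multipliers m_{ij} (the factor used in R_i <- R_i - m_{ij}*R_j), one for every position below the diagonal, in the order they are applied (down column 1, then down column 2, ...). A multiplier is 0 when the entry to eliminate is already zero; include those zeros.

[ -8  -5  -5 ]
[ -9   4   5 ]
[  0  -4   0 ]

Forward elimination:
R2 <- R2 - (9/8)*R1:  [    0  77/8  85/8 ]
R3: entry in column 1 is already 0 -> m_{31} = 0 (no row operation needed)
R3 <- R3 - (-32/77)*R2:  [      0       0  340/77 ]
Multipliers (in order of application): m_{21} = 9/8, m_{31} = 0, m_{32} = -32/77

multipliers: 9/8, 0, -32/77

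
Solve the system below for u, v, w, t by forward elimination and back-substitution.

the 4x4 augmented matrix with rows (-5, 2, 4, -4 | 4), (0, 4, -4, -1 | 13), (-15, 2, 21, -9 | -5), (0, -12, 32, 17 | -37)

(-4, 2, -2, 3)

Forward elimination on [A|b]:
R3 <- R3 - (3)*R1:  [   0   -4    9    3  -17 ]
R3 <- R3 - (-1)*R2:  [  0   0   5   2  -4 ]
R4 <- R4 - (-3)*R2:  [  0   0  20  14   2 ]
R4 <- R4 - (4)*R3:  [  0   0   0   6  18 ]
Row echelon form:
[ -5  2   4  -4  |   4 ]
[  0  4  -4  -1  |  13 ]
[  0  0   5   2  |  -4 ]
[  0  0   0   6  |  18 ]
Back-substitution:
t = (18) / 6 = 3
w = (-4 - (2)*(3)) / 5 = -2
v = (13 - (-4)*(-2) - (-1)*(3)) / 4 = 2
u = (4 - (2)*(2) - (4)*(-2) - (-4)*(3)) / -5 = -4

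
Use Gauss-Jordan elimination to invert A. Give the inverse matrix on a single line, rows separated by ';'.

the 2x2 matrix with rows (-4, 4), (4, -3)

Gauss-Jordan on [A | I]:
R1 <- (1/-4)*R1:  [    1    -1  |  -1/4     0 ]
R2 <- R2 - (4)*R1:  [ 0  1  |  1  1 ]
R1 <- R1 - (-1)*R2:  [   1    0  |  3/4    1 ]
Right block of [I | A^{-1}] is the inverse:
[ 3/4  1 ]
[   1  1 ]

inverse = [3/4 1; 1 1]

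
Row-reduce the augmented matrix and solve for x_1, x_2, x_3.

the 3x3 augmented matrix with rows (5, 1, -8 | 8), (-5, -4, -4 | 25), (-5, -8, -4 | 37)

Forward elimination on [A|b]:
R2 <- R2 - (-1)*R1:  [   0   -3  -12   33 ]
R3 <- R3 - (-1)*R1:  [   0   -7  -12   45 ]
R3 <- R3 - (7/3)*R2:  [   0    0   16  -32 ]
Row echelon form:
[ 5   1   -8  |    8 ]
[ 0  -3  -12  |   33 ]
[ 0   0   16  |  -32 ]
Back-substitution:
x_3 = (-32) / 16 = -2
x_2 = (33 - (-12)*(-2)) / -3 = -3
x_1 = (8 - (1)*(-3) - (-8)*(-2)) / 5 = -1

(-1, -3, -2)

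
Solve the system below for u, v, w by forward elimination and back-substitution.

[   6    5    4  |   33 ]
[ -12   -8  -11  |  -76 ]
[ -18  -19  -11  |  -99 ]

(2, 1, 4)

Forward elimination on [A|b]:
R2 <- R2 - (-2)*R1:  [   0    2   -3  -10 ]
R3 <- R3 - (-3)*R1:  [  0  -4   1   0 ]
R3 <- R3 - (-2)*R2:  [   0    0   -5  -20 ]
Row echelon form:
[ 6  5   4  |   33 ]
[ 0  2  -3  |  -10 ]
[ 0  0  -5  |  -20 ]
Back-substitution:
w = (-20) / -5 = 4
v = (-10 - (-3)*(4)) / 2 = 1
u = (33 - (5)*(1) - (4)*(4)) / 6 = 2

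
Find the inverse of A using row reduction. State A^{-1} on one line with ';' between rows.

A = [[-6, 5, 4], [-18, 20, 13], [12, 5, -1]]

Gauss-Jordan on [A | I]:
R1 <- (1/-6)*R1:  [    1  -5/6  -2/3  |  -1/6     0     0 ]
R2 <- R2 - (-18)*R1:  [  0   5   1  |  -3   1   0 ]
R3 <- R3 - (12)*R1:  [  0  15   7  |   2   0   1 ]
R2 <- (1/5)*R2:  [    0     1   1/5  |  -3/5   1/5     0 ]
R1 <- R1 - (-5/6)*R2:  [    1     0  -1/2  |  -2/3   1/6     0 ]
R3 <- R3 - (15)*R2:  [  0   0   4  |  11  -3   1 ]
R3 <- (1/4)*R3:  [    0     0     1  |  11/4  -3/4   1/4 ]
R1 <- R1 - (-1/2)*R3:  [     1      0      0  |  17/24  -5/24    1/8 ]
R2 <- R2 - (1/5)*R3:  [      0       1       0  |  -23/20    7/20   -1/20 ]
Right block of [I | A^{-1}] is the inverse:
[  17/24  -5/24    1/8 ]
[ -23/20   7/20  -1/20 ]
[   11/4   -3/4    1/4 ]

inverse = [17/24 -5/24 1/8; -23/20 7/20 -1/20; 11/4 -3/4 1/4]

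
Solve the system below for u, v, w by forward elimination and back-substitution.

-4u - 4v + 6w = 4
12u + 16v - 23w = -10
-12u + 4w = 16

(-2, -2, -2)

Forward elimination on [A|b]:
R2 <- R2 - (-3)*R1:  [  0   4  -5   2 ]
R3 <- R3 - (3)*R1:  [   0   12  -14    4 ]
R3 <- R3 - (3)*R2:  [  0   0   1  -2 ]
Row echelon form:
[ -4  -4   6  |   4 ]
[  0   4  -5  |   2 ]
[  0   0   1  |  -2 ]
Back-substitution:
w = (-2) / 1 = -2
v = (2 - (-5)*(-2)) / 4 = -2
u = (4 - (-4)*(-2) - (6)*(-2)) / -4 = -2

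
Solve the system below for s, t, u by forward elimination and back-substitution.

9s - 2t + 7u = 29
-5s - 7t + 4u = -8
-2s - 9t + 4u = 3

Forward elimination on [A|b]:
R2 <- R2 - (-5/9)*R1:  [     0  -73/9   71/9   73/9 ]
R3 <- R3 - (-2/9)*R1:  [     0  -85/9   50/9   85/9 ]
R3 <- R3 - (85/73)*R2:  [       0        0  -265/73        0 ]
Row echelon form:
[ 9     -2        7  |    29 ]
[ 0  -73/9     71/9  |  73/9 ]
[ 0      0  -265/73  |     0 ]
Back-substitution:
u = (0) / (-265/73) = 0
t = (73/9 - (71/9)*(0)) / (-73/9) = -1
s = (29 - (-2)*(-1) - (7)*(0)) / 9 = 3

(3, -1, 0)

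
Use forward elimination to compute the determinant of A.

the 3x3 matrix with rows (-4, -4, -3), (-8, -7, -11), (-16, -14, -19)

det(A) = -12

Forward elimination:
R2 <- R2 - (2)*R1:  [  0   1  -5 ]
R3 <- R3 - (4)*R1:  [  0   2  -7 ]
R3 <- R3 - (2)*R2:  [ 0  0  3 ]
Upper-triangular form:
[ -4  -4  -3 ]
[  0   1  -5 ]
[  0   0   3 ]
det(A) = (-1)^0 * (-4) * (1) * (3) = -12  (0 row swaps -> sign +1)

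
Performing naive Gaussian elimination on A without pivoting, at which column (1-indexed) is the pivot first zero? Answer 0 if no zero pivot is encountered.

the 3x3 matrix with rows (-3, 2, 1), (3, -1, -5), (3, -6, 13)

first zero-pivot column = 0

Naive forward elimination:
R2 <- R2 - (-1)*R1:  [  0   1  -4 ]
R3 <- R3 - (-1)*R1:  [  0  -4  14 ]
R3 <- R3 - (-4)*R2:  [  0   0  -2 ]
All pivots nonzero; naive elimination completes without hitting a zero pivot.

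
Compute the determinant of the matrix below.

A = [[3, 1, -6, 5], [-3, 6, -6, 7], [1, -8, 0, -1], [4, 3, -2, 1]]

det(A) = 38

Forward elimination:
R2 <- R2 - (-1)*R1:  [   0    7  -12   12 ]
R3 <- R3 - (1/3)*R1:  [     0  -25/3      2   -8/3 ]
R4 <- R4 - (4/3)*R1:  [     0    5/3      6  -17/3 ]
R3 <- R3 - (-25/21)*R2:  [      0       0   -86/7  244/21 ]
R4 <- R4 - (5/21)*R2:  [       0        0     62/7  -179/21 ]
R4 <- R4 - (-31/43)*R3:  [       0        0        0  -19/129 ]
Upper-triangular form:
[ 3  1     -6        5 ]
[ 0  7    -12       12 ]
[ 0  0  -86/7   244/21 ]
[ 0  0      0  -19/129 ]
det(A) = (-1)^0 * (3) * (7) * (-86/7) * (-19/129) = 38  (0 row swaps -> sign +1)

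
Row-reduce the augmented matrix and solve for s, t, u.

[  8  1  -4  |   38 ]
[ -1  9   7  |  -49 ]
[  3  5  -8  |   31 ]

Forward elimination on [A|b]:
R2 <- R2 - (-1/8)*R1:  [      0    73/8    13/2  -177/4 ]
R3 <- R3 - (3/8)*R1:  [     0   37/8  -13/2   67/4 ]
R3 <- R3 - (37/73)*R2:  [       0        0  -715/73  2860/73 ]
Row echelon form:
[ 8     1       -4  |       38 ]
[ 0  73/8     13/2  |   -177/4 ]
[ 0     0  -715/73  |  2860/73 ]
Back-substitution:
u = (2860/73) / (-715/73) = -4
t = (-177/4 - (13/2)*(-4)) / (73/8) = -2
s = (38 - (1)*(-2) - (-4)*(-4)) / 8 = 3

(3, -2, -4)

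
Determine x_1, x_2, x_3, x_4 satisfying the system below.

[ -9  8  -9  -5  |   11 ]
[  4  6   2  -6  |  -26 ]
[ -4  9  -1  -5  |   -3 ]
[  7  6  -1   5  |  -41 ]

(-4, -2, 1, 0)

Forward elimination on [A|b]:
R2 <- R2 - (-4/9)*R1:  [      0    86/9      -2   -74/9  -190/9 ]
R3 <- R3 - (4/9)*R1:  [     0   49/9      3  -25/9  -71/9 ]
R4 <- R4 - (-7/9)*R1:  [      0   110/9      -8    10/9  -292/9 ]
R3 <- R3 - (49/86)*R2:  [      0       0  178/43   82/43  178/43 ]
R4 <- R4 - (55/43)*R2:  [       0        0  -234/43   500/43  -234/43 ]
R4 <- R4 - (-117/89)*R3:  [       0        0        0  1258/89        0 ]
Row echelon form:
[ -9     8      -9       -5  |      11 ]
[  0  86/9      -2    -74/9  |  -190/9 ]
[  0     0  178/43    82/43  |  178/43 ]
[  0     0       0  1258/89  |       0 ]
Back-substitution:
x_4 = (0) / (1258/89) = 0
x_3 = (178/43 - (82/43)*(0)) / (178/43) = 1
x_2 = (-190/9 - (-2)*(1) - (-74/9)*(0)) / (86/9) = -2
x_1 = (11 - (8)*(-2) - (-9)*(1) - (-5)*(0)) / -9 = -4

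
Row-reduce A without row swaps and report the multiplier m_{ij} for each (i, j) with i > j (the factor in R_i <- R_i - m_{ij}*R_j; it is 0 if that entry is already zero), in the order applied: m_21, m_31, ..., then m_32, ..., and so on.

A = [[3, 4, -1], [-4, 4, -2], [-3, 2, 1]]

Forward elimination:
R2 <- R2 - (-4/3)*R1:  [     0   28/3  -10/3 ]
R3 <- R3 - (-1)*R1:  [ 0  6  0 ]
R3 <- R3 - (9/14)*R2:  [    0     0  15/7 ]
Multipliers (in order of application): m_{21} = -4/3, m_{31} = -1, m_{32} = 9/14

multipliers: -4/3, -1, 9/14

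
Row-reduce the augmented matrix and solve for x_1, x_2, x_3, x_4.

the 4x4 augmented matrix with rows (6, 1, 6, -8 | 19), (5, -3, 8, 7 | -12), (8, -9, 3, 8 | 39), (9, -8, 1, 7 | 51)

(5, -3, -4, -2)

Forward elimination on [A|b]:
R2 <- R2 - (5/6)*R1:  [      0   -23/6       3    41/3  -167/6 ]
R3 <- R3 - (4/3)*R1:  [     0  -31/3     -5   56/3   41/3 ]
R4 <- R4 - (3/2)*R1:  [     0  -19/2     -8     19   45/2 ]
R3 <- R3 - (62/23)*R2:  [       0        0  -301/23  -418/23  2040/23 ]
R4 <- R4 - (57/23)*R2:  [       0        0  -355/23  -342/23  2104/23 ]
R4 <- R4 - (355/301)*R3:  [         0          0          0   1976/301  -3952/301 ]
Row echelon form:
[ 6      1        6        -8  |         19 ]
[ 0  -23/6        3      41/3  |     -167/6 ]
[ 0      0  -301/23   -418/23  |    2040/23 ]
[ 0      0        0  1976/301  |  -3952/301 ]
Back-substitution:
x_4 = (-3952/301) / (1976/301) = -2
x_3 = (2040/23 - (-418/23)*(-2)) / (-301/23) = -4
x_2 = (-167/6 - (3)*(-4) - (41/3)*(-2)) / (-23/6) = -3
x_1 = (19 - (1)*(-3) - (6)*(-4) - (-8)*(-2)) / 6 = 5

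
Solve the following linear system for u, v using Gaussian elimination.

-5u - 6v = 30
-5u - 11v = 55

(0, -5)

Forward elimination on [A|b]:
R2 <- R2 - (1)*R1:  [  0  -5  25 ]
Row echelon form:
[ -5  -6  |  30 ]
[  0  -5  |  25 ]
Back-substitution:
v = (25) / -5 = -5
u = (30 - (-6)*(-5)) / -5 = 0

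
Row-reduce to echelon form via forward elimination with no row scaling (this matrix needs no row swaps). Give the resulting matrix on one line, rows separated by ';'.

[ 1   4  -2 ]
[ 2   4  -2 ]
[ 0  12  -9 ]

REF = [1 4 -2; 0 -4 2; 0 0 -3]

Forward elimination:
R2 <- R2 - (2)*R1:  [  0  -4   2 ]
R3 <- R3 - (-3)*R2:  [  0   0  -3 ]
Row echelon form:
[ 1   4  -2 ]
[ 0  -4   2 ]
[ 0   0  -3 ]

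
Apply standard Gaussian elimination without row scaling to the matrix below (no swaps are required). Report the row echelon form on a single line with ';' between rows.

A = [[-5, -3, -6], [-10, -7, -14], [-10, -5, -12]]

Forward elimination:
R2 <- R2 - (2)*R1:  [  0  -1  -2 ]
R3 <- R3 - (2)*R1:  [ 0  1  0 ]
R3 <- R3 - (-1)*R2:  [  0   0  -2 ]
Row echelon form:
[ -5  -3  -6 ]
[  0  -1  -2 ]
[  0   0  -2 ]

REF = [-5 -3 -6; 0 -1 -2; 0 0 -2]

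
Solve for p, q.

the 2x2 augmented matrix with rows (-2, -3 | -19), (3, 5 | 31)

Forward elimination on [A|b]:
R2 <- R2 - (-3/2)*R1:  [   0  1/2  5/2 ]
Row echelon form:
[ -2   -3  |  -19 ]
[  0  1/2  |  5/2 ]
Back-substitution:
q = (5/2) / (1/2) = 5
p = (-19 - (-3)*(5)) / -2 = 2

(2, 5)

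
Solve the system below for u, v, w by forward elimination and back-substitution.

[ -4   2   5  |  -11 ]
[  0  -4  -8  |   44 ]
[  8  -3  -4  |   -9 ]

Forward elimination on [A|b]:
R3 <- R3 - (-2)*R1:  [   0    1    6  -31 ]
R3 <- R3 - (-1/4)*R2:  [   0    0    4  -20 ]
Row echelon form:
[ -4   2   5  |  -11 ]
[  0  -4  -8  |   44 ]
[  0   0   4  |  -20 ]
Back-substitution:
w = (-20) / 4 = -5
v = (44 - (-8)*(-5)) / -4 = -1
u = (-11 - (2)*(-1) - (5)*(-5)) / -4 = -4

(-4, -1, -5)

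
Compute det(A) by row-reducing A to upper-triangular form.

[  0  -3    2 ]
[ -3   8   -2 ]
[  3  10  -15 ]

det(A) = 45

Forward elimination:
R1 <-> R2   (pivot in column 1 was zero)
[ -3   8   -2 ]
[  0  -3    2 ]
[  3  10  -15 ]
R3 <- R3 - (-1)*R1:  [   0   18  -17 ]
R3 <- R3 - (-6)*R2:  [  0   0  -5 ]
Upper-triangular form:
[ -3   8  -2 ]
[  0  -3   2 ]
[  0   0  -5 ]
det(A) = (-1)^1 * (-3) * (-3) * (-5) = 45  (1 row swap -> sign -1)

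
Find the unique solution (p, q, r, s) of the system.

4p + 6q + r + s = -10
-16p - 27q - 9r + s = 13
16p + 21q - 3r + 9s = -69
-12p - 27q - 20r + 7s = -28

(0, -1, 1, -5)

Forward elimination on [A|b]:
R2 <- R2 - (-4)*R1:  [   0   -3   -5    5  -27 ]
R3 <- R3 - (4)*R1:  [   0   -3   -7    5  -29 ]
R4 <- R4 - (-3)*R1:  [   0   -9  -17   10  -58 ]
R3 <- R3 - (1)*R2:  [  0   0  -2   0  -2 ]
R4 <- R4 - (3)*R2:  [  0   0  -2  -5  23 ]
R4 <- R4 - (1)*R3:  [  0   0   0  -5  25 ]
Row echelon form:
[ 4   6   1   1  |  -10 ]
[ 0  -3  -5   5  |  -27 ]
[ 0   0  -2   0  |   -2 ]
[ 0   0   0  -5  |   25 ]
Back-substitution:
s = (25) / -5 = -5
r = (-2) / -2 = 1
q = (-27 - (-5)*(1) - (5)*(-5)) / -3 = -1
p = (-10 - (6)*(-1) - (1)*(1) - (1)*(-5)) / 4 = 0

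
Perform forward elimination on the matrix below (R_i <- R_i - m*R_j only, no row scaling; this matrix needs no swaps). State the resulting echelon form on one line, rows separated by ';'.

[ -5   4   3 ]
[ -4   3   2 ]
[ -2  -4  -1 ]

REF = [-5 4 3; 0 -1/5 -2/5; 0 0 9]

Forward elimination:
R2 <- R2 - (4/5)*R1:  [    0  -1/5  -2/5 ]
R3 <- R3 - (2/5)*R1:  [     0  -28/5  -11/5 ]
R3 <- R3 - (28)*R2:  [ 0  0  9 ]
Row echelon form:
[ -5     4     3 ]
[  0  -1/5  -2/5 ]
[  0     0     9 ]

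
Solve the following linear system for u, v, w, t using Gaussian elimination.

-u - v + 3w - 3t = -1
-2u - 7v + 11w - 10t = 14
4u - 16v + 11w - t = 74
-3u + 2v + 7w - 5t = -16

Forward elimination on [A|b]:
R2 <- R2 - (2)*R1:  [  0  -5   5  -4  16 ]
R3 <- R3 - (-4)*R1:  [   0  -20   23  -13   70 ]
R4 <- R4 - (3)*R1:  [   0    5   -2    4  -13 ]
R3 <- R3 - (4)*R2:  [ 0  0  3  3  6 ]
R4 <- R4 - (-1)*R2:  [ 0  0  3  0  3 ]
R4 <- R4 - (1)*R3:  [  0   0   0  -3  -3 ]
Row echelon form:
[ -1  -1  3  -3  |  -1 ]
[  0  -5  5  -4  |  16 ]
[  0   0  3   3  |   6 ]
[  0   0  0  -3  |  -3 ]
Back-substitution:
t = (-3) / -3 = 1
w = (6 - (3)*(1)) / 3 = 1
v = (16 - (5)*(1) - (-4)*(1)) / -5 = -3
u = (-1 - (-1)*(-3) - (3)*(1) - (-3)*(1)) / -1 = 4

(4, -3, 1, 1)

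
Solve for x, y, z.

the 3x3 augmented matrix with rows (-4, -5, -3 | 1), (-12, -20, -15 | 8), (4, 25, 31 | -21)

(1, -1, 0)

Forward elimination on [A|b]:
R2 <- R2 - (3)*R1:  [  0  -5  -6   5 ]
R3 <- R3 - (-1)*R1:  [   0   20   28  -20 ]
R3 <- R3 - (-4)*R2:  [ 0  0  4  0 ]
Row echelon form:
[ -4  -5  -3  |  1 ]
[  0  -5  -6  |  5 ]
[  0   0   4  |  0 ]
Back-substitution:
z = (0) / 4 = 0
y = (5 - (-6)*(0)) / -5 = -1
x = (1 - (-5)*(-1) - (-3)*(0)) / -4 = 1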